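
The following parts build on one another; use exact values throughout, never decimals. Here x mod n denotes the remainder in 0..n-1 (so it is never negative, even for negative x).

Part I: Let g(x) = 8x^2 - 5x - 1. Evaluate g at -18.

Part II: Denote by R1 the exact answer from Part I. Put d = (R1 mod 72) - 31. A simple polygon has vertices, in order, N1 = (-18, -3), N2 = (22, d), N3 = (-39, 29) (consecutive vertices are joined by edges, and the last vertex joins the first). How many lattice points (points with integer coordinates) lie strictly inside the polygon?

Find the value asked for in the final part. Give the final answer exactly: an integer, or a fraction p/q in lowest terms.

524

Part I: 8*(-18)^2 - 5*(-18)^1 - 1 = (2592) + (90) + (-1) = 2681; answer 2681
Part II: R1 = 2681; d = -14; cross terms: (-18*-14 - 22*-3)=318, (22*29 - -39*-14)=92, (-39*-3 - -18*29)=639; twice the area = |1049| = 1049; area = 1049/2; boundary points = 1 + 1 + 1 = 3; strictly interior points = area - boundary/2 + 1 = 524; answer 524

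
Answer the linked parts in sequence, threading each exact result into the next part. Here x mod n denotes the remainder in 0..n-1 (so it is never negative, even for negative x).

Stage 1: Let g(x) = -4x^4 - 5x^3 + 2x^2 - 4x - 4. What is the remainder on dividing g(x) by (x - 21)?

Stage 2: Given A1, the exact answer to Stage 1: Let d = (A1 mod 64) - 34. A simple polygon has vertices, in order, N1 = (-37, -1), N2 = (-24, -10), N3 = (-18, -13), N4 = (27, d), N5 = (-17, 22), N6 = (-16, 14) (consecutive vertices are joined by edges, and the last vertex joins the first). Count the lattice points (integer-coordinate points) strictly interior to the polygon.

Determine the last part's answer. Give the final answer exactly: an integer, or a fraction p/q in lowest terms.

Stage 1: remainder = value at the root: -4*(21)^4 - 5*(21)^3 + 2*(21)^2 - 4*(21)^1 - 4 = (-777924) + (-46305) + (882) + (-84) + (-4) = -823435; answer -823435
Stage 2: A1 = -823435; d = 19; cross terms: (-37*-10 - -24*-1)=346, (-24*-13 - -18*-10)=132, (-18*19 - 27*-13)=9, (27*22 - -17*19)=917, (-17*14 - -16*22)=114, (-16*-1 - -37*14)=534; twice the area = |2052| = 2052; area = 1026; boundary points = 1 + 3 + 1 + 1 + 1 + 3 = 10; strictly interior points = area - boundary/2 + 1 = 1022; answer 1022

1022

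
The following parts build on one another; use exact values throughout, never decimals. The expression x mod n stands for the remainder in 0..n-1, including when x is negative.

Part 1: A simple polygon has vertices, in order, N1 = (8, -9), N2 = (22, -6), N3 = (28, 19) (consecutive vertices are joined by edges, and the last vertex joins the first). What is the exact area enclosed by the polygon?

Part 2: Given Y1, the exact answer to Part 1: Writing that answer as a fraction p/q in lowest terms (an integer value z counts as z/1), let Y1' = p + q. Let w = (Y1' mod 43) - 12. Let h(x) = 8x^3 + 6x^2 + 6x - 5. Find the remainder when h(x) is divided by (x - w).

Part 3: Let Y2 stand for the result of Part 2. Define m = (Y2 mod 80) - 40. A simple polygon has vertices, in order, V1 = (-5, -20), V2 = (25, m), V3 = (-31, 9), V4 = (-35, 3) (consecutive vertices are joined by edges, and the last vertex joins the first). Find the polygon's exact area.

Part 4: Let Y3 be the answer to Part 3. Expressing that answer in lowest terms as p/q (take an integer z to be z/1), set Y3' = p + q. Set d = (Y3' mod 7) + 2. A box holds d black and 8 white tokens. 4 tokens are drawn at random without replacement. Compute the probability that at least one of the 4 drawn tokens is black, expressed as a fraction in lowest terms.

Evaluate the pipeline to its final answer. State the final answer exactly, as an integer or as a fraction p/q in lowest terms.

Part 1: cross terms: (8*-6 - 22*-9)=150, (22*19 - 28*-6)=586, (28*-9 - 8*19)=-404; twice the area = |332| = 332; area = 166; answer 166
Part 2: Y1 = 166; threaded value p + q = 167; w = 26; remainder = value at the root: 8*(26)^3 + 6*(26)^2 + 6*(26)^1 - 5 = (140608) + (4056) + (156) + (-5) = 144815; answer 144815
Part 3: Y2 = 144815; m = -25; cross terms: (-5*-25 - 25*-20)=625, (25*9 - -31*-25)=-550, (-31*3 - -35*9)=222, (-35*-20 - -5*3)=715; twice the area = |1012| = 1012; area = 506; answer 506
Part 4: Y3 = 506; threaded value p + q = 507; d = 5; total draws C(13,4) = 715; complement C(8,4) = 70; favorable 715 - 70 = 645; P = 129/143; answer 129/143

129/143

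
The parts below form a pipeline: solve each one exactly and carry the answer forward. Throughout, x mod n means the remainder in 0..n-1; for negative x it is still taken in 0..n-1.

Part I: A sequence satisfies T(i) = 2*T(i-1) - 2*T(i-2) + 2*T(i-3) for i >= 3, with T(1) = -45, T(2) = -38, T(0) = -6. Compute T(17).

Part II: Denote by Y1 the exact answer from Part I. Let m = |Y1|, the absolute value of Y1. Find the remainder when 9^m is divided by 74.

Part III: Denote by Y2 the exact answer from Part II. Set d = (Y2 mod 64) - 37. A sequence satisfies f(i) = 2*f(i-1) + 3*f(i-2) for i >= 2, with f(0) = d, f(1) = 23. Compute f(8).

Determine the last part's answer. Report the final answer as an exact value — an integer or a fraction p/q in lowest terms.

-11510

Part I: T(3) = 2*(-38) - 2*(-45) + 2*(-6) = 2; iterating: T(3)=2, T(4)=-10, T(5)=-100, T(6)=-176, T(7)=-172, T(8)=-192, T(9)=-392, T(10)=-744, T(11)=-1088, T(12)=-1472, T(13)=-2256, T(14)=-3744, T(15)=-5920, T(16)=-8864, T(17)=-13376; answer -13376
Part II: Y1 = -13376; m = 13376; squarings mod 74: 9^1=9, 9^2=7, 9^4=49, 9^8=33, 9^16=53, 9^32=71, 9^64=9, 9^128=7, 9^256=49, 9^512=33, 9^1024=53, 9^2048=71, 9^4096=9, 9^8192=7; 9^13376 = 9^64 * 9^1024 * 9^4096 * 9^8192 = 7 (mod 74); answer 7
Part III: Y2 = 7; d = -30; f(2) = 2*(23) + 3*(-30) = -44; iterating: f(2)=-44, f(3)=-19, f(4)=-170, f(5)=-397, f(6)=-1304, f(7)=-3799, f(8)=-11510; answer -11510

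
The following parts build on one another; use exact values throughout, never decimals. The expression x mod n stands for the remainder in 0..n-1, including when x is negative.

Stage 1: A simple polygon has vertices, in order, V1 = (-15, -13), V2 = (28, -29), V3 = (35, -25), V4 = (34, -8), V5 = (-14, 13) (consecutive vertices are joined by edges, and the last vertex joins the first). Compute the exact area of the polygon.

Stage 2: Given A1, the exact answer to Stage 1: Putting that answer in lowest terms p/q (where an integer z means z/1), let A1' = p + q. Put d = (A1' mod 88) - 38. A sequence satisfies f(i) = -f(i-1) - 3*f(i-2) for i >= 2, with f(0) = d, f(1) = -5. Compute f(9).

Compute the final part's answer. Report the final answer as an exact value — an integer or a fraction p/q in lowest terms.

2575

Stage 1: cross terms: (-15*-29 - 28*-13)=799, (28*-25 - 35*-29)=315, (35*-8 - 34*-25)=570, (34*13 - -14*-8)=330, (-14*-13 - -15*13)=377; twice the area = |2391| = 2391; area = 2391/2; answer 2391/2
Stage 2: A1 = 2391/2; threaded value p + q = 2393; d = -21; f(2) = -1*(-5) - 3*(-21) = 68; iterating: f(2)=68, f(3)=-53, f(4)=-151, f(5)=310, f(6)=143, f(7)=-1073, f(8)=644, f(9)=2575; answer 2575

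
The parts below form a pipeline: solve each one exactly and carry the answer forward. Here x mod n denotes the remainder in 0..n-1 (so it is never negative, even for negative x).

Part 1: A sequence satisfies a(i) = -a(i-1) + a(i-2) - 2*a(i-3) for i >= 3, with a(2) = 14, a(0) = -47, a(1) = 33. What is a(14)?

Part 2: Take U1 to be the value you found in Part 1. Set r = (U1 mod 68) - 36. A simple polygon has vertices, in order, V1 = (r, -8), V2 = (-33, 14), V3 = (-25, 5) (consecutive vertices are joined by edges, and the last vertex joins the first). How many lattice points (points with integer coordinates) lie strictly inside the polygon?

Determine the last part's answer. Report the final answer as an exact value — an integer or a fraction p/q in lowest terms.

92

Part 1: a(3) = -1*(14) + 1*(33) - 2*(-47) = 113; iterating: a(3)=113, a(4)=-165, a(5)=250, a(6)=-641, a(7)=1221, a(8)=-2362, a(9)=4865, a(10)=-9669, a(11)=19258, a(12)=-38657, a(13)=77253, a(14)=-154426; answer -154426
Part 2: U1 = -154426; r = -34; cross terms: (-34*14 - -33*-8)=-740, (-33*5 - -25*14)=185, (-25*-8 - -34*5)=370; twice the area = |-185| = 185; area = 185/2; boundary points = 1 + 1 + 1 = 3; strictly interior points = area - boundary/2 + 1 = 92; answer 92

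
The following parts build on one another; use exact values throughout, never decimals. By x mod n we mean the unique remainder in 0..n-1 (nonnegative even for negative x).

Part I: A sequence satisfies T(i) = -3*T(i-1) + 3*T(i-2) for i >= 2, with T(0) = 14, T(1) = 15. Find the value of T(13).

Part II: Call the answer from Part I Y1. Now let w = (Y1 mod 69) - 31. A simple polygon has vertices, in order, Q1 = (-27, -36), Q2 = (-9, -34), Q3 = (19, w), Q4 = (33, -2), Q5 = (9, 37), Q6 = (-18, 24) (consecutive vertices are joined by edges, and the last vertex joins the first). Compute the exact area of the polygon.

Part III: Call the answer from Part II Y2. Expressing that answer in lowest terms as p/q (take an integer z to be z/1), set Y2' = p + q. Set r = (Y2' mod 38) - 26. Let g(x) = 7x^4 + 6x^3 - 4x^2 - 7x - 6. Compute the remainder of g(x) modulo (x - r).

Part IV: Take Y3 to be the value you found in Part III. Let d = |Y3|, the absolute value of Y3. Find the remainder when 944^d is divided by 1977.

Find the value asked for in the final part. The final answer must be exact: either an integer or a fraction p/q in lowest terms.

469

Part I: T(2) = -3*(15) + 3*(14) = -3; iterating: T(2)=-3, T(3)=54, T(4)=-171, T(5)=675, T(6)=-2538, T(7)=9639, T(8)=-36531, T(9)=138510, T(10)=-525123, T(11)=1990899, T(12)=-7548066, T(13)=28616895; answer 28616895
Part II: Y1 = 28616895; w = 11; cross terms: (-27*-34 - -9*-36)=594, (-9*11 - 19*-34)=547, (19*-2 - 33*11)=-401, (33*37 - 9*-2)=1239, (9*24 - -18*37)=882, (-18*-36 - -27*24)=1296; twice the area = |4157| = 4157; area = 4157/2; answer 4157/2
Part III: Y2 = 4157/2; threaded value p + q = 4159; r = -9; remainder = value at the root: 7*(-9)^4 + 6*(-9)^3 - 4*(-9)^2 - 7*(-9)^1 - 6 = (45927) + (-4374) + (-324) + (63) + (-6) = 41286; answer 41286
Part IV: Y3 = 41286; d = 41286; squarings mod 1977: 944^1=944, 944^2=1486, 944^4=1864, 944^8=907, 944^16=217, 944^32=1618, 944^64=376, 944^128=1009, 944^256=1903, 944^512=1522, 944^1024=1417, 944^2048=1234, 944^4096=466, 944^8192=1663, 944^16384=1723, 944^32768=1252; 944^41286 = 944^2 * 944^4 * 944^64 * 944^256 * 944^8192 * 944^32768 = 469 (mod 1977); answer 469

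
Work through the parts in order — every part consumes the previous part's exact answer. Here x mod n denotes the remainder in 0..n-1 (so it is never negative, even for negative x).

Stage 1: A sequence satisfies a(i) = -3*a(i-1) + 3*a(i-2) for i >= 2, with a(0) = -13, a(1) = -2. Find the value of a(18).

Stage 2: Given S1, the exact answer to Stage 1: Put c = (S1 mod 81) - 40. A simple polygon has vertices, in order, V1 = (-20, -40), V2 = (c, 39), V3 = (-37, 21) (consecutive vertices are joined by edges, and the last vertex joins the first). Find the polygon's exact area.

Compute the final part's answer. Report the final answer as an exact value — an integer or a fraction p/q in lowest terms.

123/2

Stage 1: a(2) = -3*(-2) + 3*(-13) = -33; iterating: a(2)=-33, a(3)=93, a(4)=-378, a(5)=1413, a(6)=-5373, a(7)=20358, a(8)=-77193, a(9)=292653, a(10)=-1109538, a(11)=4206573, a(12)=-15948333, a(13)=60464718, a(14)=-229239153, a(15)=869111613, a(16)=-3295052298, a(17)=12492491733, a(18)=-47362632093; answer -47362632093
Stage 2: S1 = -47362632093; c = -40; cross terms: (-20*39 - -40*-40)=-2380, (-40*21 - -37*39)=603, (-37*-40 - -20*21)=1900; twice the area = |123| = 123; area = 123/2; answer 123/2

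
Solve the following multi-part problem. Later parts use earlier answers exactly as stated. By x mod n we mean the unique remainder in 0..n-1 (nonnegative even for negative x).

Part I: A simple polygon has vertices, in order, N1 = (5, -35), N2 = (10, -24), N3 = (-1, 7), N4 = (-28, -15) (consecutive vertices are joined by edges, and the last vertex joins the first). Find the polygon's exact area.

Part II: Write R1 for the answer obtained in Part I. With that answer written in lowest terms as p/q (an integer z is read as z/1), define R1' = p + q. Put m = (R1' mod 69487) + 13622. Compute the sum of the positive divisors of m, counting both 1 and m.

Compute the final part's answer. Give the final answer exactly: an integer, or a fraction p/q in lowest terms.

Part I: cross terms: (5*-24 - 10*-35)=230, (10*7 - -1*-24)=46, (-1*-15 - -28*7)=211, (-28*-35 - 5*-15)=1055; twice the area = |1542| = 1542; area = 771; answer 771
Part II: R1 = 771; threaded value p + q = 772; m = 14394; 14394 = 2 * 3 * 2399; sigma = (1 + 2) * (1 + 3) * (1 + 2399) = 3 * 4 * 2400 = 28800; answer 28800

28800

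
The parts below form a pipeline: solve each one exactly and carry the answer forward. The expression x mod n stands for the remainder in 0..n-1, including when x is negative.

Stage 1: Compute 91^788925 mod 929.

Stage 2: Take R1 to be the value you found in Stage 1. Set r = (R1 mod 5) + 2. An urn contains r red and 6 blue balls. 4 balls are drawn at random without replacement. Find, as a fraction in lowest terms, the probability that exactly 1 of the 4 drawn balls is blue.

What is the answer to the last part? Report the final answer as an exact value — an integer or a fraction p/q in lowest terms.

Stage 1: squarings mod 929: 91^1=91, 91^2=849, 91^4=826, 91^8=390, 91^16=673, 91^32=506, 91^64=561, 91^128=719, 91^256=437, 91^512=524, 91^1024=521, 91^2048=173, 91^4096=201, 91^8192=454, 91^16384=807, 91^32768=20, 91^65536=400, 91^131072=212, 91^262144=352, 91^524288=347; 91^788925 = 91^1 * 91^4 * 91^8 * 91^16 * 91^32 * 91^128 * 91^256 * 91^2048 * 91^262144 * 91^524288 = 402 (mod 929); answer 402
Stage 2: R1 = 402; r = 4; total draws C(10,4) = 210; favorable C(6,1)*C(4,3) = 24; P = 4/35; answer 4/35

4/35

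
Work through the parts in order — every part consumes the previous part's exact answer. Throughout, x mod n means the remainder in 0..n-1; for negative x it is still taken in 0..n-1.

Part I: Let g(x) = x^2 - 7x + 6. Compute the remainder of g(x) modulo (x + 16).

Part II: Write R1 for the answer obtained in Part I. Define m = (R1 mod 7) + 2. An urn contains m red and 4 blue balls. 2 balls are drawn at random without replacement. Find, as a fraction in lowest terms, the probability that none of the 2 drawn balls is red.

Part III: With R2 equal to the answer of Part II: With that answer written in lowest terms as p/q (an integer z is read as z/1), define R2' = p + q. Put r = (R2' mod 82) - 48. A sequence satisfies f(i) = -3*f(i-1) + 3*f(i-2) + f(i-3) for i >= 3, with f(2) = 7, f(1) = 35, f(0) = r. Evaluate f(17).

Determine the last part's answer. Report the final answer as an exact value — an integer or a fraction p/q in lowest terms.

2462216995

Part I: remainder = value at the root: 1*(-16)^2 - 7*(-16)^1 + 6 = (256) + (112) + (6) = 374; answer 374
Part II: R1 = 374; m = 5; total draws C(9,2) = 36; favorable C(4,2) = 6; P = 1/6; answer 1/6
Part III: R2 = 1/6; threaded value p + q = 7; r = -41; f(3) = -3*(7) + 3*(35) + 1*(-41) = 43; iterating: f(3)=43, f(4)=-73, f(5)=355, f(6)=-1241, f(7)=4715, f(8)=-17513, f(9)=65443, f(10)=-244153, f(11)=911275, f(12)=-3400841, f(13)=12692195, f(14)=-47367833, f(15)=176779243, f(16)=-659749033, f(17)=2462216995; answer 2462216995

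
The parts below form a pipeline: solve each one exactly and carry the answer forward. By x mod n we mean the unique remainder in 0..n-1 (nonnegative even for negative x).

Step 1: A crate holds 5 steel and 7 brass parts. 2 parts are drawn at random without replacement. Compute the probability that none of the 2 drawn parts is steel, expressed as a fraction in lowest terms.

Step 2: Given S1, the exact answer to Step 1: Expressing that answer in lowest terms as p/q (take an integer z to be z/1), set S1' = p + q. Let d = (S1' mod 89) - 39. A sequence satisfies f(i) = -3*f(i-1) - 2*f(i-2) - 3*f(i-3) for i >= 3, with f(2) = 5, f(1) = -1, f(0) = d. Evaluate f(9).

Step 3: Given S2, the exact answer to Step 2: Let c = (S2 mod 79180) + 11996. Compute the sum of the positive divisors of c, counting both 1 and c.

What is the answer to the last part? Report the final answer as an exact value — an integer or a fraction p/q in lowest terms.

Step 1: total draws C(12,2) = 66; favorable C(7,2) = 21; P = 7/22; answer 7/22
Step 2: S1 = 7/22; threaded value p + q = 29; d = -10; f(3) = -3*(5) - 2*(-1) - 3*(-10) = 17; iterating: f(3)=17, f(4)=-58, f(5)=125, f(6)=-310, f(7)=854, f(8)=-2317, f(9)=6173; answer 6173
Step 3: S2 = 6173; c = 18169; 18169 is prime, so its only divisors are 1 and 18169; sigma = 1 + 18169 = 18170; answer 18170

18170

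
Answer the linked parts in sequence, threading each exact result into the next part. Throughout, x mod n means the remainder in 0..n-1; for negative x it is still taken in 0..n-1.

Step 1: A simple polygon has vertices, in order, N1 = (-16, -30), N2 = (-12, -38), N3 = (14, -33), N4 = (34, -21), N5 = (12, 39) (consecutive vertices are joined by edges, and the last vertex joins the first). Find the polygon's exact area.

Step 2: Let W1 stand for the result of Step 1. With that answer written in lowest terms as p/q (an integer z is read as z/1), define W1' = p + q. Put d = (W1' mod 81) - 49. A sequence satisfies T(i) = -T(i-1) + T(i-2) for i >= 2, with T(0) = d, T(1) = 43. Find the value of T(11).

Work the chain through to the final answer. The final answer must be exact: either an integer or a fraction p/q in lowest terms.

3167

Step 1: cross terms: (-16*-38 - -12*-30)=248, (-12*-33 - 14*-38)=928, (14*-21 - 34*-33)=828, (34*39 - 12*-21)=1578, (12*-30 - -16*39)=264; twice the area = |3846| = 3846; area = 1923; answer 1923
Step 2: W1 = 1923; threaded value p + q = 1924; d = 12; T(2) = -1*(43) + 1*(12) = -31; iterating: T(2)=-31, T(3)=74, T(4)=-105, T(5)=179, T(6)=-284, T(7)=463, T(8)=-747, T(9)=1210, T(10)=-1957, T(11)=3167; answer 3167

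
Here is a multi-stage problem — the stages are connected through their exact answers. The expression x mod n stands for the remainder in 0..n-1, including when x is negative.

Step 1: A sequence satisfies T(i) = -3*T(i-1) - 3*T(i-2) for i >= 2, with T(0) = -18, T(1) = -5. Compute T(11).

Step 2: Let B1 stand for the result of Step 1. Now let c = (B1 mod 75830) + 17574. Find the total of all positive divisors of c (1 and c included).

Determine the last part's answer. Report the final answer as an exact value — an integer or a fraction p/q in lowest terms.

Step 1: T(2) = -3*(-5) - 3*(-18) = 69; iterating: T(2)=69, T(3)=-192, T(4)=369, T(5)=-531, T(6)=486, T(7)=135, T(8)=-1863, T(9)=5184, T(10)=-9963, T(11)=14337; answer 14337
Step 2: B1 = 14337; c = 31911; 31911 = 3 * 11 * 967; sigma = (1 + 3) * (1 + 11) * (1 + 967) = 4 * 12 * 968 = 46464; answer 46464

46464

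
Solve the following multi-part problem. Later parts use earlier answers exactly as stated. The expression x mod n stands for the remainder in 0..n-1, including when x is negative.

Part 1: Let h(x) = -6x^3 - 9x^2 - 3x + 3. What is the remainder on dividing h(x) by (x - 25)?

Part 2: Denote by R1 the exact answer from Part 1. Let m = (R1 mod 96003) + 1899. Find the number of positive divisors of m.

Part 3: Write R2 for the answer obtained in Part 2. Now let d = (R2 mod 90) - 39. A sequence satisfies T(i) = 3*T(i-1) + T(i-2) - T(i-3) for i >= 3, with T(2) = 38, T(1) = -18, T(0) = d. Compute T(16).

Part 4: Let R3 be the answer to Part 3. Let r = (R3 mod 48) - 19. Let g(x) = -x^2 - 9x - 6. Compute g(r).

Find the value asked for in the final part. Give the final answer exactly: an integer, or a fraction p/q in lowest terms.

8

Part 1: remainder = value at the root: -6*(25)^3 - 9*(25)^2 - 3*(25)^1 + 3 = (-93750) + (-5625) + (-75) + (3) = -99447; answer -99447
Part 2: R1 = -99447; m = 94458; 94458 = 2 * 3 * 7 * 13 * 173; number of divisors = (1+1) * (1+1) * (1+1) * (1+1) * (1+1) = 32; answer 32
Part 3: R2 = 32; d = -7; T(3) = 3*(38) + 1*(-18) - 1*(-7) = 103; iterating: T(3)=103, T(4)=365, T(5)=1160, T(6)=3742, T(7)=12021, T(8)=38645, T(9)=124214, T(10)=399266, T(11)=1283367, T(12)=4125153, T(13)=13259560, T(14)=42620466, T(15)=136995805, T(16)=440348321; answer 440348321
Part 4: R3 = 440348321; r = -2; -1*(-2)^2 - 9*(-2)^1 - 6 = (-4) + (18) + (-6) = 8; answer 8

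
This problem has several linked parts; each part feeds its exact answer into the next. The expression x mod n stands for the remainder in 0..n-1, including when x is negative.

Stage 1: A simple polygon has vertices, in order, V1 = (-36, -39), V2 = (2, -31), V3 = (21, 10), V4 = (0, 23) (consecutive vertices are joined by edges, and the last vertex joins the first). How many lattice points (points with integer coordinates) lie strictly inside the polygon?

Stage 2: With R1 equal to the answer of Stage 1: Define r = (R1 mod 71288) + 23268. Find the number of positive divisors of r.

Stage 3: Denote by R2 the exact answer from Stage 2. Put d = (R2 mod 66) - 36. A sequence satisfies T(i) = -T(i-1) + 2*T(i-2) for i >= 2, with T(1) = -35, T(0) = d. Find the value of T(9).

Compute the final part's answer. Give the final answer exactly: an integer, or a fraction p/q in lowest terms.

-1905

Stage 1: cross terms: (-36*-31 - 2*-39)=1194, (2*10 - 21*-31)=671, (21*23 - 0*10)=483, (0*-39 - -36*23)=828; twice the area = |3176| = 3176; area = 1588; boundary points = 2 + 1 + 1 + 2 = 6; strictly interior points = area - boundary/2 + 1 = 1586; answer 1586
Stage 2: R1 = 1586; r = 24854; 24854 = 2 * 17^2 * 43; number of divisors = (1+1) * (2+1) * (1+1) = 12; answer 12
Stage 3: R2 = 12; d = -24; T(2) = -1*(-35) + 2*(-24) = -13; iterating: T(2)=-13, T(3)=-57, T(4)=31, T(5)=-145, T(6)=207, T(7)=-497, T(8)=911, T(9)=-1905; answer -1905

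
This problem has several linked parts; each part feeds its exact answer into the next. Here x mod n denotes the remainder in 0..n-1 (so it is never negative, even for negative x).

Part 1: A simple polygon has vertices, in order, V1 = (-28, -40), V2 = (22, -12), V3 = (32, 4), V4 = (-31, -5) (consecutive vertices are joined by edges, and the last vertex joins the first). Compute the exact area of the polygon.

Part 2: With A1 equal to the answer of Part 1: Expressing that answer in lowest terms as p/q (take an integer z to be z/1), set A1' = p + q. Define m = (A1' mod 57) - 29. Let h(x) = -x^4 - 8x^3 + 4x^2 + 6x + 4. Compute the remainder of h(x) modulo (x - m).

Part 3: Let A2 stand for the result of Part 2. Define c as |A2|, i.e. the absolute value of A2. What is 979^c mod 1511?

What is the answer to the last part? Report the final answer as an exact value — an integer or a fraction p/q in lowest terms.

Part 1: cross terms: (-28*-12 - 22*-40)=1216, (22*4 - 32*-12)=472, (32*-5 - -31*4)=-36, (-31*-40 - -28*-5)=1100; twice the area = |2752| = 2752; area = 1376; answer 1376
Part 2: A1 = 1376; threaded value p + q = 1377; m = -20; remainder = value at the root: -1*(-20)^4 - 8*(-20)^3 + 4*(-20)^2 + 6*(-20)^1 + 4 = (-160000) + (64000) + (1600) + (-120) + (4) = -94516; answer -94516
Part 3: A2 = -94516; c = 94516; squarings mod 1511: 979^1=979, 979^2=467, 979^4=505, 979^8=1177, 979^16=1253, 979^32=80, 979^64=356, 979^128=1323, 979^256=591, 979^512=240, 979^1024=182, 979^2048=1393, 979^4096=325, 979^8192=1366, 979^16384=1382, 979^32768=20, 979^65536=400; 979^94516 = 979^4 * 979^16 * 979^32 * 979^256 * 979^4096 * 979^8192 * 979^16384 * 979^65536 = 208 (mod 1511); answer 208

208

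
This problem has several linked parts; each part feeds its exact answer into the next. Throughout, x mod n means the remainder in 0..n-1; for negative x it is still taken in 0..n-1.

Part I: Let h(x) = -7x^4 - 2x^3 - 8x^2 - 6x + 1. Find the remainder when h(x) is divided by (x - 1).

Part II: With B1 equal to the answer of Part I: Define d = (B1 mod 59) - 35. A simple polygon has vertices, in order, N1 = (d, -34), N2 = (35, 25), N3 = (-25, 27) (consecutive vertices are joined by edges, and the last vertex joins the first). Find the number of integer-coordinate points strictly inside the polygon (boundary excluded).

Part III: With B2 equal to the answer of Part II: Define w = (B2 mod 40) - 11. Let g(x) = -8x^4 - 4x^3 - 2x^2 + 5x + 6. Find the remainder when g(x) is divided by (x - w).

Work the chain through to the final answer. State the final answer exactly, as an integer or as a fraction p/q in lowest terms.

Part I: remainder = value at the root: -7*(1)^4 - 2*(1)^3 - 8*(1)^2 - 6*(1)^1 + 1 = (-7) + (-2) + (-8) + (-6) + (1) = -22; answer -22
Part II: B1 = -22; d = 2; cross terms: (2*25 - 35*-34)=1240, (35*27 - -25*25)=1570, (-25*-34 - 2*27)=796; twice the area = |3606| = 3606; area = 1803; boundary points = 1 + 2 + 1 = 4; strictly interior points = area - boundary/2 + 1 = 1802; answer 1802
Part III: B2 = 1802; w = -9; remainder = value at the root: -8*(-9)^4 - 4*(-9)^3 - 2*(-9)^2 + 5*(-9)^1 + 6 = (-52488) + (2916) + (-162) + (-45) + (6) = -49773; answer -49773

-49773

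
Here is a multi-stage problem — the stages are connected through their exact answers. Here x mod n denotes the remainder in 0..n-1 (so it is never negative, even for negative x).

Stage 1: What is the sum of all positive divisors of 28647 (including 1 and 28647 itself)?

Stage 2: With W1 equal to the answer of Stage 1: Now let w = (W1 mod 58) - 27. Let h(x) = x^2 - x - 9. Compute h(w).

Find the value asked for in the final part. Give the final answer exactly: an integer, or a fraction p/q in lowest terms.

Stage 1: 28647 = 3^3 * 1061; sigma = (1 + 3 + 9 + 27) * (1 + 1061) = 40 * 1062 = 42480; answer 42480
Stage 2: W1 = 42480; w = -3; 1*(-3)^2 - 1*(-3)^1 - 9 = (9) + (3) + (-9) = 3; answer 3

3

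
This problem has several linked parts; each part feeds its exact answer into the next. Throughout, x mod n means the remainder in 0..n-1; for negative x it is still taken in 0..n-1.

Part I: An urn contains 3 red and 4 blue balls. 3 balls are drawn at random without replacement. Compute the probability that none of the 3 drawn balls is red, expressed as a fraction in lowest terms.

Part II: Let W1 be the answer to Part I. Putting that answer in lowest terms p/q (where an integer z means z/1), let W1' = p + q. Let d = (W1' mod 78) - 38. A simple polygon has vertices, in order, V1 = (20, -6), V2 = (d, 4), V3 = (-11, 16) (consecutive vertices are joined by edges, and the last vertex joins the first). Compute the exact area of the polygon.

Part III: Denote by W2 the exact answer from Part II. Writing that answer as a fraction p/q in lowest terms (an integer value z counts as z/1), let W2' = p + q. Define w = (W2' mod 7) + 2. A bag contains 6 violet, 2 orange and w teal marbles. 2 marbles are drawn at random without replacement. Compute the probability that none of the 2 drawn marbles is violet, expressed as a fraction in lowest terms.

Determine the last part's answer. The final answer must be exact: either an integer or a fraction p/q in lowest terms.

Part I: total draws C(7,3) = 35; favorable C(4,3) = 4; P = 4/35; answer 4/35
Part II: W1 = 4/35; threaded value p + q = 39; d = 1; cross terms: (20*4 - 1*-6)=86, (1*16 - -11*4)=60, (-11*-6 - 20*16)=-254; twice the area = |-108| = 108; area = 54; answer 54
Part III: W2 = 54; threaded value p + q = 55; w = 8; total draws C(16,2) = 120; favorable C(10,2) = 45; P = 3/8; answer 3/8

3/8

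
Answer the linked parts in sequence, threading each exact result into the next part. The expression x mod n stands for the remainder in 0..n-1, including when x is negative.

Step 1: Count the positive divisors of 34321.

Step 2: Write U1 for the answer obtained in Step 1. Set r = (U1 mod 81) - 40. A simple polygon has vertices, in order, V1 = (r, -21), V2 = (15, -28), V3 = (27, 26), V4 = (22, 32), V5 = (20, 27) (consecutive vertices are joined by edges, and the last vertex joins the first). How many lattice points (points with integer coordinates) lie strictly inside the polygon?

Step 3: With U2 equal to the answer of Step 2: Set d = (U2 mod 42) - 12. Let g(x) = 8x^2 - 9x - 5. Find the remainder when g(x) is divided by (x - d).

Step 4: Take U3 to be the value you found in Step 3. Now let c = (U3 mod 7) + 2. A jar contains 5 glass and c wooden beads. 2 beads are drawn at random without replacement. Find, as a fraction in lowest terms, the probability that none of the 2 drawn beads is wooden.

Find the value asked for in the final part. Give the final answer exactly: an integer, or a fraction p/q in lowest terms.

2/9

Step 1: 34321 = 7 * 4903; number of divisors = (1+1) * (1+1) = 4; answer 4
Step 2: U1 = 4; r = -36; cross terms: (-36*-28 - 15*-21)=1323, (15*26 - 27*-28)=1146, (27*32 - 22*26)=292, (22*27 - 20*32)=-46, (20*-21 - -36*27)=552; twice the area = |3267| = 3267; area = 3267/2; boundary points = 1 + 6 + 1 + 1 + 8 = 17; strictly interior points = area - boundary/2 + 1 = 1626; answer 1626
Step 3: U2 = 1626; d = 18; remainder = value at the root: 8*(18)^2 - 9*(18)^1 - 5 = (2592) + (-162) + (-5) = 2425; answer 2425
Step 4: U3 = 2425; c = 5; total draws C(10,2) = 45; favorable C(5,2) = 10; P = 2/9; answer 2/9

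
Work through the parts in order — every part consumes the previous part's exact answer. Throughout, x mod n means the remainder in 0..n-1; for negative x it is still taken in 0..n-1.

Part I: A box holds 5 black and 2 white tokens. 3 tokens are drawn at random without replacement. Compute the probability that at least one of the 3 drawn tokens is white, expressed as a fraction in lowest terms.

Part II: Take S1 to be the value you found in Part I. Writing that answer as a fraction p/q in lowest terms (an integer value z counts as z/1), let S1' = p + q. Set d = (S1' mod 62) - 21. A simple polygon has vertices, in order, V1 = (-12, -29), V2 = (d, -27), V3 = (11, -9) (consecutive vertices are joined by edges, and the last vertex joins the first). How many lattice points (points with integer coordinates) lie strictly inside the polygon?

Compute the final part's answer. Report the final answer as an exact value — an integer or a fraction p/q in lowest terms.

Part I: total draws C(7,3) = 35; complement C(5,3) = 10; favorable 35 - 10 = 25; P = 5/7; answer 5/7
Part II: S1 = 5/7; threaded value p + q = 12; d = -9; cross terms: (-12*-27 - -9*-29)=63, (-9*-9 - 11*-27)=378, (11*-29 - -12*-9)=-427; twice the area = |14| = 14; area = 7; boundary points = 1 + 2 + 1 = 4; strictly interior points = area - boundary/2 + 1 = 6; answer 6

6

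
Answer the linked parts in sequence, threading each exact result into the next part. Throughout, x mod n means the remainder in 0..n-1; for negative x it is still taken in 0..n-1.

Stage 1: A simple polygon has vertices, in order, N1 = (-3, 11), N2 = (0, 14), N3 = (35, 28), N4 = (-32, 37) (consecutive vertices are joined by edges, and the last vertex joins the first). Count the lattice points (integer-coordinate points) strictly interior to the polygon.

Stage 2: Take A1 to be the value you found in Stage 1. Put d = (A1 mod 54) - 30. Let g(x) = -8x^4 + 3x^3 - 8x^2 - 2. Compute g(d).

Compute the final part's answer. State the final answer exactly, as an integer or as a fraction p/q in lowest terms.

-4989378

Stage 1: cross terms: (-3*14 - 0*11)=-42, (0*28 - 35*14)=-490, (35*37 - -32*28)=2191, (-32*11 - -3*37)=-241; twice the area = |1418| = 1418; area = 709; boundary points = 3 + 7 + 1 + 1 = 12; strictly interior points = area - boundary/2 + 1 = 704; answer 704
Stage 2: A1 = 704; d = -28; -8*(-28)^4 + 3*(-28)^3 - 8*(-28)^2 - 2 = (-4917248) + (-65856) + (-6272) + (-2) = -4989378; answer -4989378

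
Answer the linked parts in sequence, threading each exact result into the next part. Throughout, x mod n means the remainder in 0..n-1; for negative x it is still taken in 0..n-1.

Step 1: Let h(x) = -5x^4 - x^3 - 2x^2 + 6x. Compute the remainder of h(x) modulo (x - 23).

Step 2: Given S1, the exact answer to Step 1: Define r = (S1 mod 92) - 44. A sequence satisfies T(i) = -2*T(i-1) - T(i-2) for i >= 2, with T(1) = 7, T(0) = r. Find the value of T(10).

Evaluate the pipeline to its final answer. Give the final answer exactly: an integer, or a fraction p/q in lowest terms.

Step 1: remainder = value at the root: -5*(23)^4 - 1*(23)^3 - 2*(23)^2 + 6*(23)^1 = (-1399205) + (-12167) + (-1058) + (138) = -1412292; answer -1412292
Step 2: S1 = -1412292; r = -44; T(2) = -2*(7) - 1*(-44) = 30; iterating: T(2)=30, T(3)=-67, T(4)=104, T(5)=-141, T(6)=178, T(7)=-215, T(8)=252, T(9)=-289, T(10)=326; answer 326

326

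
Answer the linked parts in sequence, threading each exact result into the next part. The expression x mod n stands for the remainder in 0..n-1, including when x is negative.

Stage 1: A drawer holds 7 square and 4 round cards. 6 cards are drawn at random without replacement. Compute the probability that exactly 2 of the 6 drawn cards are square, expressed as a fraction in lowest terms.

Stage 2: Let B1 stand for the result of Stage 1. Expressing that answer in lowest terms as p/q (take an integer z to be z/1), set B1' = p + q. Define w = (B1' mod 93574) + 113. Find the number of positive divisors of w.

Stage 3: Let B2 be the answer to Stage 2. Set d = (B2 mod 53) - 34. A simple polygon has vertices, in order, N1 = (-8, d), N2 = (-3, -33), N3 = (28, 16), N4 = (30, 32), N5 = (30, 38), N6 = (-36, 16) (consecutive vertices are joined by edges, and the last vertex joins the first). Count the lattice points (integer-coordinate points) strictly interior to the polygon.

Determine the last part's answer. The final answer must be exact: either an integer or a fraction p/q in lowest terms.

2263

Stage 1: total draws C(11,6) = 462; favorable C(7,2)*C(4,4) = 21; P = 1/22; answer 1/22
Stage 2: B1 = 1/22; threaded value p + q = 23; w = 136; 136 = 2^3 * 17; number of divisors = (3+1) * (1+1) = 8; answer 8
Stage 3: B2 = 8; d = -26; cross terms: (-8*-33 - -3*-26)=186, (-3*16 - 28*-33)=876, (28*32 - 30*16)=416, (30*38 - 30*32)=180, (30*16 - -36*38)=1848, (-36*-26 - -8*16)=1064; twice the area = |4570| = 4570; area = 2285; boundary points = 1 + 1 + 2 + 6 + 22 + 14 = 46; strictly interior points = area - boundary/2 + 1 = 2263; answer 2263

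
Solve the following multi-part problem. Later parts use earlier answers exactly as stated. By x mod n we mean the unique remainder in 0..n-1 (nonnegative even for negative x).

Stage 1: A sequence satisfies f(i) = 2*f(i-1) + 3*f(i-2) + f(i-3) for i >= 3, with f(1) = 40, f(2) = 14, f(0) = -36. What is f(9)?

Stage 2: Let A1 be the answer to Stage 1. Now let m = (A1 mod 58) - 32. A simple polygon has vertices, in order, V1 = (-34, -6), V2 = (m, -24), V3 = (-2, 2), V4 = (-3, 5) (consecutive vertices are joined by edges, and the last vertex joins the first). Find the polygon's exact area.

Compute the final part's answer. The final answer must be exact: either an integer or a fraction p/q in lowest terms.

572

Stage 1: f(3) = 2*(14) + 3*(40) + 1*(-36) = 112; iterating: f(3)=112, f(4)=306, f(5)=962, f(6)=2954, f(7)=9100, f(8)=28024, f(9)=86302; answer 86302
Stage 2: A1 = 86302; m = 24; cross terms: (-34*-24 - 24*-6)=960, (24*2 - -2*-24)=0, (-2*5 - -3*2)=-4, (-3*-6 - -34*5)=188; twice the area = |1144| = 1144; area = 572; answer 572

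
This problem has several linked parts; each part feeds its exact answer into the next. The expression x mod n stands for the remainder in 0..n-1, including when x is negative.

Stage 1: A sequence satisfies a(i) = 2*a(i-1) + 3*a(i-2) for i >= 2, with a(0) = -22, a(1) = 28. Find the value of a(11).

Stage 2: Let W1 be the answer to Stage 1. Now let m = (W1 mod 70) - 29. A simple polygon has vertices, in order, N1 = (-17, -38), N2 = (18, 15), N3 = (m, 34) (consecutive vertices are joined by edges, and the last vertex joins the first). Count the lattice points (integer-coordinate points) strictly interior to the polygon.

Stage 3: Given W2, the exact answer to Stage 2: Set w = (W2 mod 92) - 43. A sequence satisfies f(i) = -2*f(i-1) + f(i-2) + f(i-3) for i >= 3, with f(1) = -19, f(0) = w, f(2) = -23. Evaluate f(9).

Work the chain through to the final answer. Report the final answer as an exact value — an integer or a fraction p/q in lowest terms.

1777

Stage 1: a(2) = 2*(28) + 3*(-22) = -10; iterating: a(2)=-10, a(3)=64, a(4)=98, a(5)=388, a(6)=1070, a(7)=3304, a(8)=9818, a(9)=29548, a(10)=88550, a(11)=265744; answer 265744
Stage 2: W1 = 265744; m = -5; cross terms: (-17*15 - 18*-38)=429, (18*34 - -5*15)=687, (-5*-38 - -17*34)=768; twice the area = |1884| = 1884; area = 942; boundary points = 1 + 1 + 12 = 14; strictly interior points = area - boundary/2 + 1 = 936; answer 936
Stage 3: W2 = 936; w = -27; f(3) = -2*(-23) + 1*(-19) + 1*(-27) = 0; iterating: f(3)=0, f(4)=-42, f(5)=61, f(6)=-164, f(7)=347, f(8)=-797, f(9)=1777; answer 1777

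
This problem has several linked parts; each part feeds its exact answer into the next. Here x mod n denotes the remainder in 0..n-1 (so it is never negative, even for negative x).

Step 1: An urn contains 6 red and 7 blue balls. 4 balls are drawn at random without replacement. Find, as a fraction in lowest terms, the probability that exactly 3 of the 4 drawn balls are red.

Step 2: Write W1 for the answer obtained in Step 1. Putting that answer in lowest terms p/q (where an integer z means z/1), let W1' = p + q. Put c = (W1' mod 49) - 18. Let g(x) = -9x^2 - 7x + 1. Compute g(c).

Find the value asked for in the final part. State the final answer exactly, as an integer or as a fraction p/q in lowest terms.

Step 1: total draws C(13,4) = 715; favorable C(6,3)*C(7,1) = 140; P = 28/143; answer 28/143
Step 2: W1 = 28/143; threaded value p + q = 171; c = 6; -9*(6)^2 - 7*(6)^1 + 1 = (-324) + (-42) + (1) = -365; answer -365

-365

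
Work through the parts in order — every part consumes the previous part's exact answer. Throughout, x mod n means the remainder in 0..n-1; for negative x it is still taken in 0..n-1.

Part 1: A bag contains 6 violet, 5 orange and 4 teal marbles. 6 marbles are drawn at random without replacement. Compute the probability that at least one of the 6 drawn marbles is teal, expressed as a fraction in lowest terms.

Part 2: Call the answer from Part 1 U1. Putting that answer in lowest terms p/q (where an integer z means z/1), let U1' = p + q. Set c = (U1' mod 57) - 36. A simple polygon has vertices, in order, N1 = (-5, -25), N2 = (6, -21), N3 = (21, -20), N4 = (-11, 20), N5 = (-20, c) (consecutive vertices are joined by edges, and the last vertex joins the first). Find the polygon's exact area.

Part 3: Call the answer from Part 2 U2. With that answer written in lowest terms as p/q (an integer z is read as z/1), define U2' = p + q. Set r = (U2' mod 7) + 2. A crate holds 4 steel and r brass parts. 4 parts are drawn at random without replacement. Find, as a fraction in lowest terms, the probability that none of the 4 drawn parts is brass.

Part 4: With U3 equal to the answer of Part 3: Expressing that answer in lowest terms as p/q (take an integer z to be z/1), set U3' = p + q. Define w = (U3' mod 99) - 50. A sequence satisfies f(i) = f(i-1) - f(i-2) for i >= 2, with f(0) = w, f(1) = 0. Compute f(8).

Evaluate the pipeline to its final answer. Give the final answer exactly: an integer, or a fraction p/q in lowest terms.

Part 1: total draws C(15,6) = 5005; complement C(11,6) = 462; favorable 5005 - 462 = 4543; P = 59/65; answer 59/65
Part 2: U1 = 59/65; threaded value p + q = 124; c = -26; cross terms: (-5*-21 - 6*-25)=255, (6*-20 - 21*-21)=321, (21*20 - -11*-20)=200, (-11*-26 - -20*20)=686, (-20*-25 - -5*-26)=370; twice the area = |1832| = 1832; area = 916; answer 916
Part 3: U2 = 916; threaded value p + q = 917; r = 2; total draws C(6,4) = 15; favorable C(4,4) = 1; P = 1/15; answer 1/15
Part 4: U3 = 1/15; threaded value p + q = 16; w = -34; f(2) = 1*(0) - 1*(-34) = 34; iterating: f(2)=34, f(3)=34, f(4)=0, f(5)=-34, f(6)=-34, f(7)=0, f(8)=34; answer 34

34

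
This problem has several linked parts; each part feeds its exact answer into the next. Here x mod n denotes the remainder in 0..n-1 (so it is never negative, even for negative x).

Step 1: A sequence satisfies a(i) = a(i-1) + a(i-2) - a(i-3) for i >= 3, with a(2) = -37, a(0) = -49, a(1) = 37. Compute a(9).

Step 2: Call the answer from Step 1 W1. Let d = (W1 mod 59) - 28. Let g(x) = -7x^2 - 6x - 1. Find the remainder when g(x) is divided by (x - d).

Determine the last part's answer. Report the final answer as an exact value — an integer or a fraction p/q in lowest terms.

Step 1: a(3) = 1*(-37) + 1*(37) - 1*(-49) = 49; iterating: a(3)=49, a(4)=-25, a(5)=61, a(6)=-13, a(7)=73, a(8)=-1, a(9)=85; answer 85
Step 2: W1 = 85; d = -2; remainder = value at the root: -7*(-2)^2 - 6*(-2)^1 - 1 = (-28) + (12) + (-1) = -17; answer -17

-17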